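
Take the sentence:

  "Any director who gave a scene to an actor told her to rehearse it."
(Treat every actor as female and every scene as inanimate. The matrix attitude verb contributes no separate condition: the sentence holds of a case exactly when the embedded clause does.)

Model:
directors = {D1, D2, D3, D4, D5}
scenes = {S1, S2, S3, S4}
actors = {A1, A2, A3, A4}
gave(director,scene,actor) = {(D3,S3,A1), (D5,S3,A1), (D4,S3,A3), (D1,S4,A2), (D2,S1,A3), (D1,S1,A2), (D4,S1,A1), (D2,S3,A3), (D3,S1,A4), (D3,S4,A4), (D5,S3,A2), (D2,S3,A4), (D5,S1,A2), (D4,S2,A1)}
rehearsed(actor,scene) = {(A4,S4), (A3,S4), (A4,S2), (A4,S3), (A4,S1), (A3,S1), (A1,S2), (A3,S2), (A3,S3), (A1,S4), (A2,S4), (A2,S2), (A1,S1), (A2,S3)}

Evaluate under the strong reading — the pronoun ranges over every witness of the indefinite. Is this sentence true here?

"her" takes "an actor" as antecedent and "it" takes "a scene"; both are donkey pronouns co-varying with the restrictor.
Strong reading: for every (d,s,a) with gave(d,s,a), rehearsed(a,s).
Restrictor triples: (D1,S1,A2)→rehearsed(A2,S1) ✗  (D1,S4,A2)→rehearsed(A2,S4) ✓  (D2,S1,A3)→rehearsed(A3,S1) ✓  (D2,S3,A3)→rehearsed(A3,S3) ✓  (D2,S3,A4)→rehearsed(A4,S3) ✓  (D3,S1,A4)→rehearsed(A4,S1) ✓  (D3,S3,A1)→rehearsed(A1,S3) ✗  (D3,S4,A4)→rehearsed(A4,S4) ✓  (D4,S1,A1)→rehearsed(A1,S1) ✓  (D4,S2,A1)→rehearsed(A1,S2) ✓  (D4,S3,A3)→rehearsed(A3,S3) ✓  (D5,S1,A2)→rehearsed(A2,S1) ✗  (D5,S3,A1)→rehearsed(A1,S3) ✗  (D5,S3,A2)→rehearsed(A2,S3) ✓
Counterexample: (D1,S1,A2) — rehearsed(A2,S1) does not hold.

False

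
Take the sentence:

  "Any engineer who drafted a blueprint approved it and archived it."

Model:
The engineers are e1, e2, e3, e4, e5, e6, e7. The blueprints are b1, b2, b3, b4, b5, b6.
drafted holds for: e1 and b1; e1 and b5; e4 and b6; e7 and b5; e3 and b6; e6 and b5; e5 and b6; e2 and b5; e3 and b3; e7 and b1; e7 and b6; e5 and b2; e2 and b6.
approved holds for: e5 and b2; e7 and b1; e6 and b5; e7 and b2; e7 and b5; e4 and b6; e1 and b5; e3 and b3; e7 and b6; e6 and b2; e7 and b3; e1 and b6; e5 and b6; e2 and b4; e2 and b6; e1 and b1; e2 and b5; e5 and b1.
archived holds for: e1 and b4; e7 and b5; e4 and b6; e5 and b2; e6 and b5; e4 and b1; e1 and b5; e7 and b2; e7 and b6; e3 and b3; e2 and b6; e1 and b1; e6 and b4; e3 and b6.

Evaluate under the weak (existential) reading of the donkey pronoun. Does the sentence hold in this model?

True

"it" takes "a blueprint" as antecedent — a donkey pronoun bound across the clause boundary.
Weak reading: every engineer e with some drafted-blueprint has at least one drafted-blueprint b such that approved(e,b) ∧ archived(e,b).
Per engineer: e1:✓  e2:✓  e3:✓  e4:✓  e5:✓  e6:✓  e7:✓
Every engineer in the restrictor has a witness.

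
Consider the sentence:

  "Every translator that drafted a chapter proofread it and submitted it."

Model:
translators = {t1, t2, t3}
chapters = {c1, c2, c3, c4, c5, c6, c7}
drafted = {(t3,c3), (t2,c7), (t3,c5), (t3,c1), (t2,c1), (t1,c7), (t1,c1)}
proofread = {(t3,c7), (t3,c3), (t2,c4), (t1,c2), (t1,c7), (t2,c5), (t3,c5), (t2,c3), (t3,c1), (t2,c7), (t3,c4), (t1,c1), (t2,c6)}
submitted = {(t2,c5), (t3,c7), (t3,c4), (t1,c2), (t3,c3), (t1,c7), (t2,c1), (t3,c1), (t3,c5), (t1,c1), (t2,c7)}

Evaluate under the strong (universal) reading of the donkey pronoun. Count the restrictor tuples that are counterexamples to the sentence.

1

"it" takes "a chapter" as antecedent — a donkey pronoun bound across the clause boundary.
Strong reading: for every (t,c) with drafted(t,c), proofread(t,c) ∧ submitted(t,c).
Restrictor pairs: (t1,c1) ✓  (t1,c7) ✓  (t2,c1) ✗  (t2,c7) ✓  (t3,c1) ✓  (t3,c3) ✓  (t3,c5) ✓
Counterexamples (restrictor pairs failing the scope): 1.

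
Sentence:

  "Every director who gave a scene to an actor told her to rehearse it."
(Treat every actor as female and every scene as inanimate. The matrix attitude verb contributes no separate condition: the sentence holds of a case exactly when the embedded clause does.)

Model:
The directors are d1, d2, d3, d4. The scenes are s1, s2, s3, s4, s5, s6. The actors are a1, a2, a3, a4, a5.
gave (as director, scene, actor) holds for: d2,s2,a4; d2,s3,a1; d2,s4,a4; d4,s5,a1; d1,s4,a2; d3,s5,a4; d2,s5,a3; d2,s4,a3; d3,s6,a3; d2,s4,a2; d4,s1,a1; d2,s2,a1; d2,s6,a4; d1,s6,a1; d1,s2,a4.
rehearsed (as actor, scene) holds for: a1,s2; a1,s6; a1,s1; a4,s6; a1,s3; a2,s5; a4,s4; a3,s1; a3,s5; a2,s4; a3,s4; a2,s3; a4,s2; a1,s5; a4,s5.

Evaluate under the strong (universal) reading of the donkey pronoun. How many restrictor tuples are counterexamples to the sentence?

"her" takes "an actor" as antecedent and "it" takes "a scene"; both are donkey pronouns co-varying with the restrictor.
Strong reading: for every (d,s,a) with gave(d,s,a), rehearsed(a,s).
Restrictor triples: (d1,s2,a4)→rehearsed(a4,s2) ✓  (d1,s4,a2)→rehearsed(a2,s4) ✓  (d1,s6,a1)→rehearsed(a1,s6) ✓  (d2,s2,a1)→rehearsed(a1,s2) ✓  (d2,s2,a4)→rehearsed(a4,s2) ✓  (d2,s3,a1)→rehearsed(a1,s3) ✓  (d2,s4,a2)→rehearsed(a2,s4) ✓  (d2,s4,a3)→rehearsed(a3,s4) ✓  (d2,s4,a4)→rehearsed(a4,s4) ✓  (d2,s5,a3)→rehearsed(a3,s5) ✓  (d2,s6,a4)→rehearsed(a4,s6) ✓  (d3,s5,a4)→rehearsed(a4,s5) ✓  (d3,s6,a3)→rehearsed(a3,s6) ✗  (d4,s1,a1)→rehearsed(a1,s1) ✓  (d4,s5,a1)→rehearsed(a1,s5) ✓
Counterexamples (restrictor triples failing the scope): 1.

1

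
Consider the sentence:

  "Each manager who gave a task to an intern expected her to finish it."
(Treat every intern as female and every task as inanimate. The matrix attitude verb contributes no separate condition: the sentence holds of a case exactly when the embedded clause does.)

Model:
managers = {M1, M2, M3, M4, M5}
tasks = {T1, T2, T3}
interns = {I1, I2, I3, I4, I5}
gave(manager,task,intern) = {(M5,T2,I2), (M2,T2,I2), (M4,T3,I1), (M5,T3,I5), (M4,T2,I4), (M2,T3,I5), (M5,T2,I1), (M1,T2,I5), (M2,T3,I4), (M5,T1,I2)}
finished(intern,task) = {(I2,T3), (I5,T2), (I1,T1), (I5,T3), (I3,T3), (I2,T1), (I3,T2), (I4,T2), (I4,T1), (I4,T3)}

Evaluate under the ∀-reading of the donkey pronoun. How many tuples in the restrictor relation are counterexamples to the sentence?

4

"her" takes "an intern" as antecedent and "it" takes "a task"; both are donkey pronouns co-varying with the restrictor.
Strong reading: for every (m,t,i) with gave(m,t,i), finished(i,t).
Restrictor triples: (M1,T2,I5)→finished(I5,T2) ✓  (M2,T2,I2)→finished(I2,T2) ✗  (M2,T3,I4)→finished(I4,T3) ✓  (M2,T3,I5)→finished(I5,T3) ✓  (M4,T2,I4)→finished(I4,T2) ✓  (M4,T3,I1)→finished(I1,T3) ✗  (M5,T1,I2)→finished(I2,T1) ✓  (M5,T2,I1)→finished(I1,T2) ✗  (M5,T2,I2)→finished(I2,T2) ✗  (M5,T3,I5)→finished(I5,T3) ✓
Counterexamples (restrictor triples failing the scope): 4.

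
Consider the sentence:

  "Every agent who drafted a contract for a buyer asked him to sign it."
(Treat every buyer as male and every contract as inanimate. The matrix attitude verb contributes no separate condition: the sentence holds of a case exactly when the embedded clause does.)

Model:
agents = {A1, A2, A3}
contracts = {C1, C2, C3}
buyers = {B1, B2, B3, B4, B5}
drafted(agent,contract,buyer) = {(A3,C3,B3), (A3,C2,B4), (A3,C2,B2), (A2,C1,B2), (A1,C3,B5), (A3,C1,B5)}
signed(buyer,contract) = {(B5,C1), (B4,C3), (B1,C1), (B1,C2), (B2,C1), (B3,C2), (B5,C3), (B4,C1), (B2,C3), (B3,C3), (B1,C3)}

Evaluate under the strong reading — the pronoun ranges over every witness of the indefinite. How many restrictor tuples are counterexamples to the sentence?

2

"him" takes "a buyer" as antecedent and "it" takes "a contract"; both are donkey pronouns co-varying with the restrictor.
Strong reading: for every (a,c,b) with drafted(a,c,b), signed(b,c).
Restrictor triples: (A1,C3,B5)→signed(B5,C3) ✓  (A2,C1,B2)→signed(B2,C1) ✓  (A3,C1,B5)→signed(B5,C1) ✓  (A3,C2,B2)→signed(B2,C2) ✗  (A3,C2,B4)→signed(B4,C2) ✗  (A3,C3,B3)→signed(B3,C3) ✓
Counterexamples (restrictor triples failing the scope): 2.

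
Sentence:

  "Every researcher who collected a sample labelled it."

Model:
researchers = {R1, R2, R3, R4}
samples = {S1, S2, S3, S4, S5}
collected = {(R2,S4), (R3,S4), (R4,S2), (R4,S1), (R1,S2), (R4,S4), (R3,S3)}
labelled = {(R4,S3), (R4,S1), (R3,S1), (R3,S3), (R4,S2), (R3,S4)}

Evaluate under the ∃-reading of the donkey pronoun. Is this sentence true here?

False

"it" takes "a sample" as antecedent — a donkey pronoun bound across the clause boundary.
Weak reading: every researcher r with some collected-sample has at least one collected-sample s such that labelled(r,s).
Per researcher: R1:✗  R2:✗  R3:✓  R4:✓
R1 has no witness among its collected-samples.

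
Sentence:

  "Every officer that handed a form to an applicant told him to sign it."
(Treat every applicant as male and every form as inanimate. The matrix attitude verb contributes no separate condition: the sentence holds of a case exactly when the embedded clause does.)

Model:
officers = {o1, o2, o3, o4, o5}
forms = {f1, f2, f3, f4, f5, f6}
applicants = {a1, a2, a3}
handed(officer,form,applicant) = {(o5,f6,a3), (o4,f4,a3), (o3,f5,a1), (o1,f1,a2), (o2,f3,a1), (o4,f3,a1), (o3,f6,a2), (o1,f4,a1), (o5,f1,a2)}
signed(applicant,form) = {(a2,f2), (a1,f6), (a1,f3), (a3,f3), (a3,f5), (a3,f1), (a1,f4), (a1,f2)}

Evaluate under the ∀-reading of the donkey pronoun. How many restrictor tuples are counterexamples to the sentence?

"him" takes "an applicant" as antecedent and "it" takes "a form"; both are donkey pronouns co-varying with the restrictor.
Strong reading: for every (o,f,a) with handed(o,f,a), signed(a,f).
Restrictor triples: (o1,f1,a2)→signed(a2,f1) ✗  (o1,f4,a1)→signed(a1,f4) ✓  (o2,f3,a1)→signed(a1,f3) ✓  (o3,f5,a1)→signed(a1,f5) ✗  (o3,f6,a2)→signed(a2,f6) ✗  (o4,f3,a1)→signed(a1,f3) ✓  (o4,f4,a3)→signed(a3,f4) ✗  (o5,f1,a2)→signed(a2,f1) ✗  (o5,f6,a3)→signed(a3,f6) ✗
Counterexamples (restrictor triples failing the scope): 6.

6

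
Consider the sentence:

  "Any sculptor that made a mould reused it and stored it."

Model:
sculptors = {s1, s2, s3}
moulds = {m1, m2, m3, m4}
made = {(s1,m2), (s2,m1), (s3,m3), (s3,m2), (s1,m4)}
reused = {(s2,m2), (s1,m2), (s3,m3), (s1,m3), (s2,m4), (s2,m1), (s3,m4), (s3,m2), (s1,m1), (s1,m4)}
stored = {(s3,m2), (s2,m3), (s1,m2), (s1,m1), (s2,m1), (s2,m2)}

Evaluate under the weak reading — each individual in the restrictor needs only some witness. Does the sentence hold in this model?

"it" takes "a mould" as antecedent — a donkey pronoun bound across the clause boundary.
Weak reading: every sculptor s with some made-mould has at least one made-mould m such that reused(s,m) ∧ stored(s,m).
Per sculptor: s1:✓  s2:✓  s3:✓
Every sculptor in the restrictor has a witness.

True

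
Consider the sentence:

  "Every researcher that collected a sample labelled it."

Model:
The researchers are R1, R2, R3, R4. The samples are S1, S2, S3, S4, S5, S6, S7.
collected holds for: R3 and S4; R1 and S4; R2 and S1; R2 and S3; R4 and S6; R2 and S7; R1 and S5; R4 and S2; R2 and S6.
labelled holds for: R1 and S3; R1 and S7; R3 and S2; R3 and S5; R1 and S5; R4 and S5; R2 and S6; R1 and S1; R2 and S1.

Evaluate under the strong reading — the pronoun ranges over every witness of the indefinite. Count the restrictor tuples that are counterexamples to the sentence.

6

"it" takes "a sample" as antecedent — a donkey pronoun bound across the clause boundary.
Strong reading: for every (r,s) with collected(r,s), labelled(r,s).
Restrictor pairs: (R1,S4) ✗  (R1,S5) ✓  (R2,S1) ✓  (R2,S3) ✗  (R2,S6) ✓  (R2,S7) ✗  (R3,S4) ✗  (R4,S2) ✗  (R4,S6) ✗
Counterexamples (restrictor pairs failing the scope): 6.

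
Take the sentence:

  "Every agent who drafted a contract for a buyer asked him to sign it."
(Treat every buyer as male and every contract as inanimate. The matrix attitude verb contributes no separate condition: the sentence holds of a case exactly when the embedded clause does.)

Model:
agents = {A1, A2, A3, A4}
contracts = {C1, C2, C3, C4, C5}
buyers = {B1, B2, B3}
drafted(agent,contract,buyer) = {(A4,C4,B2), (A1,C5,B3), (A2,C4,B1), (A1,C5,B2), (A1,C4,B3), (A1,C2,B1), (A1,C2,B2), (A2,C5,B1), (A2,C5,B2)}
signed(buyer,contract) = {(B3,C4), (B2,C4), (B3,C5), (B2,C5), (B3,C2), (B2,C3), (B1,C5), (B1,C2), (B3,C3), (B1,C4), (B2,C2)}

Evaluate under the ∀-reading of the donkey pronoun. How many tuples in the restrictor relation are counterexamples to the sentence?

"him" takes "a buyer" as antecedent and "it" takes "a contract"; both are donkey pronouns co-varying with the restrictor.
Strong reading: for every (a,c,b) with drafted(a,c,b), signed(b,c).
Restrictor triples: (A1,C2,B1)→signed(B1,C2) ✓  (A1,C2,B2)→signed(B2,C2) ✓  (A1,C4,B3)→signed(B3,C4) ✓  (A1,C5,B2)→signed(B2,C5) ✓  (A1,C5,B3)→signed(B3,C5) ✓  (A2,C4,B1)→signed(B1,C4) ✓  (A2,C5,B1)→signed(B1,C5) ✓  (A2,C5,B2)→signed(B2,C5) ✓  (A4,C4,B2)→signed(B2,C4) ✓
Counterexamples (restrictor triples failing the scope): 0.

0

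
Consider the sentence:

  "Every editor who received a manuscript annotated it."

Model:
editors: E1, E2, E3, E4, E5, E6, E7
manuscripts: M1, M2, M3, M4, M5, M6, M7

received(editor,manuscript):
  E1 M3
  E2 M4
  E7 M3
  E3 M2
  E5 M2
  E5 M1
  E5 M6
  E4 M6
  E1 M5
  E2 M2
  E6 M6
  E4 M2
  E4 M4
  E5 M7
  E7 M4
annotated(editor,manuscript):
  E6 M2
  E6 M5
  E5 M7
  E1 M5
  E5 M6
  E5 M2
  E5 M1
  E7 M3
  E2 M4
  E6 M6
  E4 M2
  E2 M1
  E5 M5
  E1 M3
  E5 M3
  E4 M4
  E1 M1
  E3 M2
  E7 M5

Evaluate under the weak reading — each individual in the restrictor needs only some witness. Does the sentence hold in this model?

True

"it" takes "a manuscript" as antecedent — a donkey pronoun bound across the clause boundary.
Weak reading: every editor e with some received-manuscript has at least one received-manuscript m such that annotated(e,m).
Per editor: E1:✓  E2:✓  E3:✓  E4:✓  E5:✓  E6:✓  E7:✓
Every editor in the restrictor has a witness.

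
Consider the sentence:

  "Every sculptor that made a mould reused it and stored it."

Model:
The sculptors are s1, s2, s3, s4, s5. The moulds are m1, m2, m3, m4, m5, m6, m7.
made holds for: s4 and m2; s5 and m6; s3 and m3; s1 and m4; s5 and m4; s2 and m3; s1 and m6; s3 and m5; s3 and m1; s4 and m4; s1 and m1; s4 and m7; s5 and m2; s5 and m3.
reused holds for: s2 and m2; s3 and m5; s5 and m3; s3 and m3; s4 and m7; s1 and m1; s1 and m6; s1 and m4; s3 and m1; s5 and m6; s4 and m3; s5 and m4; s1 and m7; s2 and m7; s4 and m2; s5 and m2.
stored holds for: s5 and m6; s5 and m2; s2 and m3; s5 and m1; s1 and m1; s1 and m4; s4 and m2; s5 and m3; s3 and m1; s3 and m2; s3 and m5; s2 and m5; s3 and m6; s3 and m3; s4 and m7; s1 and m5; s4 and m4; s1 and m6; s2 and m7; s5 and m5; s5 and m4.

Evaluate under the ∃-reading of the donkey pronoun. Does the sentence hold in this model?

"it" takes "a mould" as antecedent — a donkey pronoun bound across the clause boundary.
Weak reading: every sculptor s with some made-mould has at least one made-mould m such that reused(s,m) ∧ stored(s,m).
Per sculptor: s1:✓  s2:✗  s3:✓  s4:✓  s5:✓
s2 has no witness among its made-moulds.

False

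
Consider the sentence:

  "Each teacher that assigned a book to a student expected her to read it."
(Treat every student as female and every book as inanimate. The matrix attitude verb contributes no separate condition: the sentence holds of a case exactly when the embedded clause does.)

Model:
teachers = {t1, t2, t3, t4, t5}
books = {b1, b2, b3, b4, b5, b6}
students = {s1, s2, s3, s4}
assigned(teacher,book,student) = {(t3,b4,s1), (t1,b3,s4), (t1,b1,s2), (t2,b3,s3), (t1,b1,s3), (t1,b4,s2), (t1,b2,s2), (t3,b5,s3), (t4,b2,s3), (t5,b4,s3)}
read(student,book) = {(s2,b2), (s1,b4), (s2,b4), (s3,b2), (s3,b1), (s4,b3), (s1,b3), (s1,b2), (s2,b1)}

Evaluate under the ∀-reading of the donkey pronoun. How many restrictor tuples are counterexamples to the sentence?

3

"her" takes "a student" as antecedent and "it" takes "a book"; both are donkey pronouns co-varying with the restrictor.
Strong reading: for every (t,b,s) with assigned(t,b,s), read(s,b).
Restrictor triples: (t1,b1,s2)→read(s2,b1) ✓  (t1,b1,s3)→read(s3,b1) ✓  (t1,b2,s2)→read(s2,b2) ✓  (t1,b3,s4)→read(s4,b3) ✓  (t1,b4,s2)→read(s2,b4) ✓  (t2,b3,s3)→read(s3,b3) ✗  (t3,b4,s1)→read(s1,b4) ✓  (t3,b5,s3)→read(s3,b5) ✗  (t4,b2,s3)→read(s3,b2) ✓  (t5,b4,s3)→read(s3,b4) ✗
Counterexamples (restrictor triples failing the scope): 3.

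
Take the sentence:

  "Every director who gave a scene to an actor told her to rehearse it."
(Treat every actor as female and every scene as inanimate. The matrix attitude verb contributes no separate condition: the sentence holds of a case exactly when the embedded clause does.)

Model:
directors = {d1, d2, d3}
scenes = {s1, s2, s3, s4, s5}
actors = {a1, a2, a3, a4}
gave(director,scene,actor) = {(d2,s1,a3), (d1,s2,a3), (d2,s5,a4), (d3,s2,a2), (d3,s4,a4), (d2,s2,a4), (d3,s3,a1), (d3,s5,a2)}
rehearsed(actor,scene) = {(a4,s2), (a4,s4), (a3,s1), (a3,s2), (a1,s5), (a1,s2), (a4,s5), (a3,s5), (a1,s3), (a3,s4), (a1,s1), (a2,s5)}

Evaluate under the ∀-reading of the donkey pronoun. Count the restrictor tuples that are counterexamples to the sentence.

1

"her" takes "an actor" as antecedent and "it" takes "a scene"; both are donkey pronouns co-varying with the restrictor.
Strong reading: for every (d,s,a) with gave(d,s,a), rehearsed(a,s).
Restrictor triples: (d1,s2,a3)→rehearsed(a3,s2) ✓  (d2,s1,a3)→rehearsed(a3,s1) ✓  (d2,s2,a4)→rehearsed(a4,s2) ✓  (d2,s5,a4)→rehearsed(a4,s5) ✓  (d3,s2,a2)→rehearsed(a2,s2) ✗  (d3,s3,a1)→rehearsed(a1,s3) ✓  (d3,s4,a4)→rehearsed(a4,s4) ✓  (d3,s5,a2)→rehearsed(a2,s5) ✓
Counterexamples (restrictor triples failing the scope): 1.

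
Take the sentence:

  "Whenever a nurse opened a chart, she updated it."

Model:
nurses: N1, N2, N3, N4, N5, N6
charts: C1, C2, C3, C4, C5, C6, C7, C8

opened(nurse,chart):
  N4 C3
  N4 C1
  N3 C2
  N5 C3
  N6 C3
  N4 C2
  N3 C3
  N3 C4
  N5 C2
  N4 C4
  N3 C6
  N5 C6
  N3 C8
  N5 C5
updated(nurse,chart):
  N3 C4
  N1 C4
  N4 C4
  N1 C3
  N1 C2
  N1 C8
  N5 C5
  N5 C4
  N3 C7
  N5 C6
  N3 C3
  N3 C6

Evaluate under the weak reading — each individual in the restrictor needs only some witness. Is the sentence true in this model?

"it" takes "a chart" as antecedent — a donkey pronoun bound across the clause boundary.
Weak reading: every nurse n with some opened-chart has at least one opened-chart c such that updated(n,c).
Per nurse: N3:✓  N4:✓  N5:✓  N6:✗
N6 has no witness among its opened-charts.

False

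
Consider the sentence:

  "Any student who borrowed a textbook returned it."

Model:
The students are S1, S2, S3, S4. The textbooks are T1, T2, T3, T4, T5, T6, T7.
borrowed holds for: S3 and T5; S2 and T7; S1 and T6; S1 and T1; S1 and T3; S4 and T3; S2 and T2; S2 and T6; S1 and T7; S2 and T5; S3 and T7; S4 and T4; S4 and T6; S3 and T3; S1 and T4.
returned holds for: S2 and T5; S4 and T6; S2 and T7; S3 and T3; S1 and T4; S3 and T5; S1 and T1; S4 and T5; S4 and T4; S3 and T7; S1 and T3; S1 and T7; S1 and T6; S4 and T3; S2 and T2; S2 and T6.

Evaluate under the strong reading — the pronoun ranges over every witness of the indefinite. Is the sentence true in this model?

True

"it" takes "a textbook" as antecedent — a donkey pronoun bound across the clause boundary.
Strong reading: for every (s,t) with borrowed(s,t), returned(s,t).
Restrictor pairs: (S1,T1) ✓  (S1,T3) ✓  (S1,T4) ✓  (S1,T6) ✓  (S1,T7) ✓  (S2,T2) ✓  (S2,T5) ✓  (S2,T6) ✓  (S2,T7) ✓  (S3,T3) ✓  (S3,T5) ✓  (S3,T7) ✓  (S4,T3) ✓  (S4,T4) ✓  (S4,T6) ✓
Every restrictor pair satisfies the scope.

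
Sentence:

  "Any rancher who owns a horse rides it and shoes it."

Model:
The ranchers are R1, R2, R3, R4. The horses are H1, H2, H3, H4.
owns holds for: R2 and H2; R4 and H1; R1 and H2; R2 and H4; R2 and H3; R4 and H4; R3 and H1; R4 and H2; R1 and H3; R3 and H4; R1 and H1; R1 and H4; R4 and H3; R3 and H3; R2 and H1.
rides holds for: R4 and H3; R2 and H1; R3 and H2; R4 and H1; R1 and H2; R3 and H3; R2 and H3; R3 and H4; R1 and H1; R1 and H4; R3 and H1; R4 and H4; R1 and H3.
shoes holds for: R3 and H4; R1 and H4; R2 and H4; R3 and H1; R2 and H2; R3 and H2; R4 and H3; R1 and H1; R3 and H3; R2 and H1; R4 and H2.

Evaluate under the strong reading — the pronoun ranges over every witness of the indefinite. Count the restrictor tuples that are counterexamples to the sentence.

8

"it" takes "a horse" as antecedent — a donkey pronoun bound across the clause boundary.
Strong reading: for every (r,h) with owns(r,h), rides(r,h) ∧ shoes(r,h).
Restrictor pairs: (R1,H1) ✓  (R1,H2) ✗  (R1,H3) ✗  (R1,H4) ✓  (R2,H1) ✓  (R2,H2) ✗  (R2,H3) ✗  (R2,H4) ✗  (R3,H1) ✓  (R3,H3) ✓  (R3,H4) ✓  (R4,H1) ✗  (R4,H2) ✗  (R4,H3) ✓  (R4,H4) ✗
Counterexamples (restrictor pairs failing the scope): 8.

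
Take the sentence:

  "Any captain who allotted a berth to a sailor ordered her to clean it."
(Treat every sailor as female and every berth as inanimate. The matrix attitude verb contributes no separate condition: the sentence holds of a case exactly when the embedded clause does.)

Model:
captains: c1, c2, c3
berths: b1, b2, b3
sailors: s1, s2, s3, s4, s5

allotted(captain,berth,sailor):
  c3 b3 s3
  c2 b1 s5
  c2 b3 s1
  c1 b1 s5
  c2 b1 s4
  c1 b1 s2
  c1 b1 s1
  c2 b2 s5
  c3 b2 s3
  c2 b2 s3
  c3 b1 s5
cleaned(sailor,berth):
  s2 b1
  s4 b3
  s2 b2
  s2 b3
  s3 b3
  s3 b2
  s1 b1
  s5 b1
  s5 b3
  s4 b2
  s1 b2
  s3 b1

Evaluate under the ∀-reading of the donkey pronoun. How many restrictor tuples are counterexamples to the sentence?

"her" takes "a sailor" as antecedent and "it" takes "a berth"; both are donkey pronouns co-varying with the restrictor.
Strong reading: for every (c,b,s) with allotted(c,b,s), cleaned(s,b).
Restrictor triples: (c1,b1,s1)→cleaned(s1,b1) ✓  (c1,b1,s2)→cleaned(s2,b1) ✓  (c1,b1,s5)→cleaned(s5,b1) ✓  (c2,b1,s4)→cleaned(s4,b1) ✗  (c2,b1,s5)→cleaned(s5,b1) ✓  (c2,b2,s3)→cleaned(s3,b2) ✓  (c2,b2,s5)→cleaned(s5,b2) ✗  (c2,b3,s1)→cleaned(s1,b3) ✗  (c3,b1,s5)→cleaned(s5,b1) ✓  (c3,b2,s3)→cleaned(s3,b2) ✓  (c3,b3,s3)→cleaned(s3,b3) ✓
Counterexamples (restrictor triples failing the scope): 3.

3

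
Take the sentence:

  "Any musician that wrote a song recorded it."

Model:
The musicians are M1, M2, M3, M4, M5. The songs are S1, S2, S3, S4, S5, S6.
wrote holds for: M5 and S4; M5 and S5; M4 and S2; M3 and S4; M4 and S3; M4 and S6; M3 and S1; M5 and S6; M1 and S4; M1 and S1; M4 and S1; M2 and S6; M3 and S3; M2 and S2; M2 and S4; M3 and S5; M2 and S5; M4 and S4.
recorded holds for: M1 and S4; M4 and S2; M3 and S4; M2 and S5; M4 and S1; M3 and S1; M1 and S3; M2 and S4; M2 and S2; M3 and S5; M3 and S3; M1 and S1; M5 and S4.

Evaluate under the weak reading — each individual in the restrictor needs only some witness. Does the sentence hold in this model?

"it" takes "a song" as antecedent — a donkey pronoun bound across the clause boundary.
Weak reading: every musician m with some wrote-song has at least one wrote-song s such that recorded(m,s).
Per musician: M1:✓  M2:✓  M3:✓  M4:✓  M5:✓
Every musician in the restrictor has a witness.

True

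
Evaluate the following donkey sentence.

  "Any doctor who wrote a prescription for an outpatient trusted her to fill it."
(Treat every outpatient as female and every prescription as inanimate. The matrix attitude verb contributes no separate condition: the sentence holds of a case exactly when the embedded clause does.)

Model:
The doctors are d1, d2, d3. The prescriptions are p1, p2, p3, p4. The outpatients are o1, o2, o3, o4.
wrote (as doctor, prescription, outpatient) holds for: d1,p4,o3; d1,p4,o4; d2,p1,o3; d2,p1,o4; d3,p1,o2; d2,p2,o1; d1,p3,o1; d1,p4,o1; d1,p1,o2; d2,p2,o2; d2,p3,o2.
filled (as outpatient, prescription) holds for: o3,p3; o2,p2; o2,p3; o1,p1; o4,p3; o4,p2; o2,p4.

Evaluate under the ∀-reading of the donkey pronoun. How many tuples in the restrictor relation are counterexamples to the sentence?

9

"her" takes "an outpatient" as antecedent and "it" takes "a prescription"; both are donkey pronouns co-varying with the restrictor.
Strong reading: for every (d,p,o) with wrote(d,p,o), filled(o,p).
Restrictor triples: (d1,p1,o2)→filled(o2,p1) ✗  (d1,p3,o1)→filled(o1,p3) ✗  (d1,p4,o1)→filled(o1,p4) ✗  (d1,p4,o3)→filled(o3,p4) ✗  (d1,p4,o4)→filled(o4,p4) ✗  (d2,p1,o3)→filled(o3,p1) ✗  (d2,p1,o4)→filled(o4,p1) ✗  (d2,p2,o1)→filled(o1,p2) ✗  (d2,p2,o2)→filled(o2,p2) ✓  (d2,p3,o2)→filled(o2,p3) ✓  (d3,p1,o2)→filled(o2,p1) ✗
Counterexamples (restrictor triples failing the scope): 9.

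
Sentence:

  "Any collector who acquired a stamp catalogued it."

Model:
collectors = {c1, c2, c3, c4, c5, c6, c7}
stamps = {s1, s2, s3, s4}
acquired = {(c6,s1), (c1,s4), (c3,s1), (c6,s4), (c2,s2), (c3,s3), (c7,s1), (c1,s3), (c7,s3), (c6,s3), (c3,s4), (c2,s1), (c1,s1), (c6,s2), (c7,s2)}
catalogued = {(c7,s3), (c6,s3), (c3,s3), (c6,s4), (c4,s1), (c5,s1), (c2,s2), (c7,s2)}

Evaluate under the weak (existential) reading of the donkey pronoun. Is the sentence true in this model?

"it" takes "a stamp" as antecedent — a donkey pronoun bound across the clause boundary.
Weak reading: every collector c with some acquired-stamp has at least one acquired-stamp s such that catalogued(c,s).
Per collector: c1:✗  c2:✓  c3:✓  c6:✓  c7:✓
c1 has no witness among its acquired-stamps.

False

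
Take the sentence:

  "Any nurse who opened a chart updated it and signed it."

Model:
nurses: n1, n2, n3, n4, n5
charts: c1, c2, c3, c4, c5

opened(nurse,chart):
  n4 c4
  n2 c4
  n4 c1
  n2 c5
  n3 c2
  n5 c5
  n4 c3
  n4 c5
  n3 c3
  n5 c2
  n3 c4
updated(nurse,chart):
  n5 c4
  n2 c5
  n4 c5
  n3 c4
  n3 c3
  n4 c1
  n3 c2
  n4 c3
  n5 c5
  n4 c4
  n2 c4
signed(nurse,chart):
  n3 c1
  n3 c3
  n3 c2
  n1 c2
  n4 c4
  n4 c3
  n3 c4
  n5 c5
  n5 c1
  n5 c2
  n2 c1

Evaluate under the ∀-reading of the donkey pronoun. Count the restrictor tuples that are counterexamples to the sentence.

5

"it" takes "a chart" as antecedent — a donkey pronoun bound across the clause boundary.
Strong reading: for every (n,c) with opened(n,c), updated(n,c) ∧ signed(n,c).
Restrictor pairs: (n2,c4) ✗  (n2,c5) ✗  (n3,c2) ✓  (n3,c3) ✓  (n3,c4) ✓  (n4,c1) ✗  (n4,c3) ✓  (n4,c4) ✓  (n4,c5) ✗  (n5,c2) ✗  (n5,c5) ✓
Counterexamples (restrictor pairs failing the scope): 5.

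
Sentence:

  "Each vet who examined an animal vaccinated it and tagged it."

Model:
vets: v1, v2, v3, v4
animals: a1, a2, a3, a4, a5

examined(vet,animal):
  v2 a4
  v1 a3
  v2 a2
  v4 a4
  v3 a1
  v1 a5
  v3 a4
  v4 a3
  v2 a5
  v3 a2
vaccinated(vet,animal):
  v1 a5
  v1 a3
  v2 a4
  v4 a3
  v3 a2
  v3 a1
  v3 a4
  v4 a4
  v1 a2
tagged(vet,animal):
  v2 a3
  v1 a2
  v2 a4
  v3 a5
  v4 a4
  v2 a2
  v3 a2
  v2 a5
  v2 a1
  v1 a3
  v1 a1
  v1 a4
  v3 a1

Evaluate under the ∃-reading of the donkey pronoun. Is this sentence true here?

"it" takes "an animal" as antecedent — a donkey pronoun bound across the clause boundary.
Weak reading: every vet v with some examined-animal has at least one examined-animal a such that vaccinated(v,a) ∧ tagged(v,a).
Per vet: v1:✓  v2:✓  v3:✓  v4:✓
Every vet in the restrictor has a witness.

True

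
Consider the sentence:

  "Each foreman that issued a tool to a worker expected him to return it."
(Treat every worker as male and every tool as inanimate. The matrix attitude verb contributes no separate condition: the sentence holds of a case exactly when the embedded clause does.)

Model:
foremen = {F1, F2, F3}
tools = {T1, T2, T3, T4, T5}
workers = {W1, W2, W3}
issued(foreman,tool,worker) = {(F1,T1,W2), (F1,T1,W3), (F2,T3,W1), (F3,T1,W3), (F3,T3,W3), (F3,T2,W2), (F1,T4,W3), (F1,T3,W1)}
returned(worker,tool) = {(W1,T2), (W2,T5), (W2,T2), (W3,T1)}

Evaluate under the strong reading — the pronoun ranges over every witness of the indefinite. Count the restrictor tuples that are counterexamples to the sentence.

5

"him" takes "a worker" as antecedent and "it" takes "a tool"; both are donkey pronouns co-varying with the restrictor.
Strong reading: for every (f,t,w) with issued(f,t,w), returned(w,t).
Restrictor triples: (F1,T1,W2)→returned(W2,T1) ✗  (F1,T1,W3)→returned(W3,T1) ✓  (F1,T3,W1)→returned(W1,T3) ✗  (F1,T4,W3)→returned(W3,T4) ✗  (F2,T3,W1)→returned(W1,T3) ✗  (F3,T1,W3)→returned(W3,T1) ✓  (F3,T2,W2)→returned(W2,T2) ✓  (F3,T3,W3)→returned(W3,T3) ✗
Counterexamples (restrictor triples failing the scope): 5.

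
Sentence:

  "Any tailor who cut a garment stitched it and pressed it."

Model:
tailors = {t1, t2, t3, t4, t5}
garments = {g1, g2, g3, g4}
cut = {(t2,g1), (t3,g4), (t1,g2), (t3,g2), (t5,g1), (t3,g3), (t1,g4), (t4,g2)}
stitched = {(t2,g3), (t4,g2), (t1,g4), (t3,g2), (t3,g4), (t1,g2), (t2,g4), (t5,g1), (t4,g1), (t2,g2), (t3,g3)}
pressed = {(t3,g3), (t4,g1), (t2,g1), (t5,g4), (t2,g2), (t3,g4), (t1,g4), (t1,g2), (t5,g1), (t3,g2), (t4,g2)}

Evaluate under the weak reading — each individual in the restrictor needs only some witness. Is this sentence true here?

"it" takes "a garment" as antecedent — a donkey pronoun bound across the clause boundary.
Weak reading: every tailor t with some cut-garment has at least one cut-garment g such that stitched(t,g) ∧ pressed(t,g).
Per tailor: t1:✓  t2:✗  t3:✓  t4:✓  t5:✓
t2 has no witness among its cut-garments.

False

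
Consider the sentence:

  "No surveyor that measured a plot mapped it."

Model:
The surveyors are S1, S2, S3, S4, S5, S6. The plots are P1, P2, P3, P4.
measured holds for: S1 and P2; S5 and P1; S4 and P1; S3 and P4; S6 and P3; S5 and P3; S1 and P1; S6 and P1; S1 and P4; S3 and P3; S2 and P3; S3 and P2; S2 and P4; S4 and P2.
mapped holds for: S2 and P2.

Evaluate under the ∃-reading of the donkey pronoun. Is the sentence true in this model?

"it" takes "a plot" as antecedent — a donkey pronoun bound across the clause boundary.
Truth condition: for no (s,p) with measured(s,p) does mapped(s,p) hold.
Restrictor pairs — does the scope hold? (S1,P1):fails  (S1,P2):fails  (S1,P4):fails  (S2,P3):fails  (S2,P4):fails  (S3,P2):fails  (S3,P3):fails  (S3,P4):fails  (S4,P1):fails  (S4,P2):fails  (S5,P1):fails  (S5,P3):fails  (S6,P1):fails  (S6,P3):fails
Scope holds for no restrictor pair, so the sentence is true.

True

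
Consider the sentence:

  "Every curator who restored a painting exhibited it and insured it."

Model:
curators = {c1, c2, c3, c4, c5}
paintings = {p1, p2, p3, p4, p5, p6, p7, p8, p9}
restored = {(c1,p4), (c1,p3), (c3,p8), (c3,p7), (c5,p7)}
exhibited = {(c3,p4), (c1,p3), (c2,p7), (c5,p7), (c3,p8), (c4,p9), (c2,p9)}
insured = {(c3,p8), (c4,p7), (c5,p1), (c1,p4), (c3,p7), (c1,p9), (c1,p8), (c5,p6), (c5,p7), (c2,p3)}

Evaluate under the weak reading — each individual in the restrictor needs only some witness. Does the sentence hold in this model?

"it" takes "a painting" as antecedent — a donkey pronoun bound across the clause boundary.
Weak reading: every curator c with some restored-painting has at least one restored-painting p such that exhibited(c,p) ∧ insured(c,p).
Per curator: c1:✗  c3:✓  c5:✓
c1 has no witness among its restored-paintings.

False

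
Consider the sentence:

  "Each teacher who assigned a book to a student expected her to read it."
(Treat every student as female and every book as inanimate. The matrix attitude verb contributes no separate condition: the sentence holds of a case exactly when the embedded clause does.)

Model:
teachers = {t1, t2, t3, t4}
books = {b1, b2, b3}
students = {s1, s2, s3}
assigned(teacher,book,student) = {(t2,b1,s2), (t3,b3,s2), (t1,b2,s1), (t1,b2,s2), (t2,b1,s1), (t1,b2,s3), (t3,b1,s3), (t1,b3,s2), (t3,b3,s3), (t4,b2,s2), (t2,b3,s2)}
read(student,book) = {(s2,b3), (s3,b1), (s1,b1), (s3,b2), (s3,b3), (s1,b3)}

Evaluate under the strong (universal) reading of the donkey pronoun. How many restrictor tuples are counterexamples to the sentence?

4

"her" takes "a student" as antecedent and "it" takes "a book"; both are donkey pronouns co-varying with the restrictor.
Strong reading: for every (t,b,s) with assigned(t,b,s), read(s,b).
Restrictor triples: (t1,b2,s1)→read(s1,b2) ✗  (t1,b2,s2)→read(s2,b2) ✗  (t1,b2,s3)→read(s3,b2) ✓  (t1,b3,s2)→read(s2,b3) ✓  (t2,b1,s1)→read(s1,b1) ✓  (t2,b1,s2)→read(s2,b1) ✗  (t2,b3,s2)→read(s2,b3) ✓  (t3,b1,s3)→read(s3,b1) ✓  (t3,b3,s2)→read(s2,b3) ✓  (t3,b3,s3)→read(s3,b3) ✓  (t4,b2,s2)→read(s2,b2) ✗
Counterexamples (restrictor triples failing the scope): 4.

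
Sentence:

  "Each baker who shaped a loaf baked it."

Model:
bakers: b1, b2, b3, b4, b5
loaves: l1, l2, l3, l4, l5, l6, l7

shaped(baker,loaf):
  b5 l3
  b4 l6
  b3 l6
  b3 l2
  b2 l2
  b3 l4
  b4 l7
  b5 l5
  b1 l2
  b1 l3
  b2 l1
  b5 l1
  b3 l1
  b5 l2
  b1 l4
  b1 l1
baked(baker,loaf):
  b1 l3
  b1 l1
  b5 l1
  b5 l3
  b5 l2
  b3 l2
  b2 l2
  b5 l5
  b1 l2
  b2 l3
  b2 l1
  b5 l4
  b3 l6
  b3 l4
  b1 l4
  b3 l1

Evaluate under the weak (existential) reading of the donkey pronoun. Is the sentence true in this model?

"it" takes "a loaf" as antecedent — a donkey pronoun bound across the clause boundary.
Weak reading: every baker b with some shaped-loaf has at least one shaped-loaf l such that baked(b,l).
Per baker: b1:✓  b2:✓  b3:✓  b4:✗  b5:✓
b4 has no witness among its shaped-loaves.

False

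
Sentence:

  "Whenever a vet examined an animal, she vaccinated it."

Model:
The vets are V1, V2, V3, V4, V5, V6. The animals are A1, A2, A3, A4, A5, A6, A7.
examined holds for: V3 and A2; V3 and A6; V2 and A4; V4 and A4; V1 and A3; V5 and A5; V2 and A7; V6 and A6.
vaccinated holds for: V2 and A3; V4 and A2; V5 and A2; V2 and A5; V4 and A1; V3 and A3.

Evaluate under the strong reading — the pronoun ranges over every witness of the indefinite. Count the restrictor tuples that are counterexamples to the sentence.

8

"it" takes "an animal" as antecedent — a donkey pronoun bound across the clause boundary.
Strong reading: for every (v,a) with examined(v,a), vaccinated(v,a).
Restrictor pairs: (V1,A3) ✗  (V2,A4) ✗  (V2,A7) ✗  (V3,A2) ✗  (V3,A6) ✗  (V4,A4) ✗  (V5,A5) ✗  (V6,A6) ✗
Counterexamples (restrictor pairs failing the scope): 8.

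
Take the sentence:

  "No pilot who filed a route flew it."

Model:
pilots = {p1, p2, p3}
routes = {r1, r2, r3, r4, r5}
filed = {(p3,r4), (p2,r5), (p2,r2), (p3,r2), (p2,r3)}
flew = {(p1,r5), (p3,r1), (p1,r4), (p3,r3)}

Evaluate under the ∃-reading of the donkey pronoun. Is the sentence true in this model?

True

"it" takes "a route" as antecedent — a donkey pronoun bound across the clause boundary.
Truth condition: for no (p,r) with filed(p,r) does flew(p,r) hold.
Restrictor pairs — does the scope hold? (p2,r2):fails  (p2,r3):fails  (p2,r5):fails  (p3,r2):fails  (p3,r4):fails
Scope holds for no restrictor pair, so the sentence is true.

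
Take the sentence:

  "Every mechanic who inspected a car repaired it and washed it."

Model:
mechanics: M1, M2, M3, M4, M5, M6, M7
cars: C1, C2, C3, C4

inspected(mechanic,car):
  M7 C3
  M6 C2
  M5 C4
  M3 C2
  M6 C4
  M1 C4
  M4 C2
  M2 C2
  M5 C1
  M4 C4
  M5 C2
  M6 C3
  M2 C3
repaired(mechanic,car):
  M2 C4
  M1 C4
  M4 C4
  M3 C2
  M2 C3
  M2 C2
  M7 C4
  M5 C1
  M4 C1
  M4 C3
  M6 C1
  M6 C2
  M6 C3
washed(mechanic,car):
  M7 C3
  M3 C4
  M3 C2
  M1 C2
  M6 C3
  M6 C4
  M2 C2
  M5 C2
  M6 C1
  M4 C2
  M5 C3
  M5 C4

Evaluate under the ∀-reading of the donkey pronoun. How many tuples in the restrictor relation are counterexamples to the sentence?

"it" takes "a car" as antecedent — a donkey pronoun bound across the clause boundary.
Strong reading: for every (m,c) with inspected(m,c), repaired(m,c) ∧ washed(m,c).
Restrictor pairs: (M1,C4) ✗  (M2,C2) ✓  (M2,C3) ✗  (M3,C2) ✓  (M4,C2) ✗  (M4,C4) ✗  (M5,C1) ✗  (M5,C2) ✗  (M5,C4) ✗  (M6,C2) ✗  (M6,C3) ✓  (M6,C4) ✗  (M7,C3) ✗
Counterexamples (restrictor pairs failing the scope): 10.

10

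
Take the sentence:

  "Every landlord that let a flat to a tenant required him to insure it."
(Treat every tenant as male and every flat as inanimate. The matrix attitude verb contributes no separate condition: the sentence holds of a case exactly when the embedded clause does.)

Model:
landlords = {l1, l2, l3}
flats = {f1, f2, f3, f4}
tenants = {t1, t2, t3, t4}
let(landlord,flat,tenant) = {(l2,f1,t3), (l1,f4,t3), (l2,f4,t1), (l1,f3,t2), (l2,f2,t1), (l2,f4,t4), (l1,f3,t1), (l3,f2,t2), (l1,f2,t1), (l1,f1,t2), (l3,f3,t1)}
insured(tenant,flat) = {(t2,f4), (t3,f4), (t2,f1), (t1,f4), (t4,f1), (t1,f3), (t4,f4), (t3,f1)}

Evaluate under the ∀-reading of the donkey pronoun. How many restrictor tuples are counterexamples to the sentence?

"him" takes "a tenant" as antecedent and "it" takes "a flat"; both are donkey pronouns co-varying with the restrictor.
Strong reading: for every (l,f,t) with let(l,f,t), insured(t,f).
Restrictor triples: (l1,f1,t2)→insured(t2,f1) ✓  (l1,f2,t1)→insured(t1,f2) ✗  (l1,f3,t1)→insured(t1,f3) ✓  (l1,f3,t2)→insured(t2,f3) ✗  (l1,f4,t3)→insured(t3,f4) ✓  (l2,f1,t3)→insured(t3,f1) ✓  (l2,f2,t1)→insured(t1,f2) ✗  (l2,f4,t1)→insured(t1,f4) ✓  (l2,f4,t4)→insured(t4,f4) ✓  (l3,f2,t2)→insured(t2,f2) ✗  (l3,f3,t1)→insured(t1,f3) ✓
Counterexamples (restrictor triples failing the scope): 4.

4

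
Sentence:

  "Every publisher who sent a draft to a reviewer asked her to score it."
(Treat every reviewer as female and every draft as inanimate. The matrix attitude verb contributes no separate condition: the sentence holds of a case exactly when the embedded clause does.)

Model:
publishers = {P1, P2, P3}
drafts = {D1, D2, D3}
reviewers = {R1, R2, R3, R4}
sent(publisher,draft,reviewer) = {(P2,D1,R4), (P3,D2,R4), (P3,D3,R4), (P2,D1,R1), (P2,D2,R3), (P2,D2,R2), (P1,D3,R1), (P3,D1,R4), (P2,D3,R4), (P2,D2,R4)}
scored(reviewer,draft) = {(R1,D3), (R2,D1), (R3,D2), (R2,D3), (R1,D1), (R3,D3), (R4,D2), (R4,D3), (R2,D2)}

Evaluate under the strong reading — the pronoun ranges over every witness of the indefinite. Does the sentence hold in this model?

"her" takes "a reviewer" as antecedent and "it" takes "a draft"; both are donkey pronouns co-varying with the restrictor.
Strong reading: for every (p,d,r) with sent(p,d,r), scored(r,d).
Restrictor triples: (P1,D3,R1)→scored(R1,D3) ✓  (P2,D1,R1)→scored(R1,D1) ✓  (P2,D1,R4)→scored(R4,D1) ✗  (P2,D2,R2)→scored(R2,D2) ✓  (P2,D2,R3)→scored(R3,D2) ✓  (P2,D2,R4)→scored(R4,D2) ✓  (P2,D3,R4)→scored(R4,D3) ✓  (P3,D1,R4)→scored(R4,D1) ✗  (P3,D2,R4)→scored(R4,D2) ✓  (P3,D3,R4)→scored(R4,D3) ✓
Counterexample: (P2,D1,R4) — scored(R4,D1) does not hold.

False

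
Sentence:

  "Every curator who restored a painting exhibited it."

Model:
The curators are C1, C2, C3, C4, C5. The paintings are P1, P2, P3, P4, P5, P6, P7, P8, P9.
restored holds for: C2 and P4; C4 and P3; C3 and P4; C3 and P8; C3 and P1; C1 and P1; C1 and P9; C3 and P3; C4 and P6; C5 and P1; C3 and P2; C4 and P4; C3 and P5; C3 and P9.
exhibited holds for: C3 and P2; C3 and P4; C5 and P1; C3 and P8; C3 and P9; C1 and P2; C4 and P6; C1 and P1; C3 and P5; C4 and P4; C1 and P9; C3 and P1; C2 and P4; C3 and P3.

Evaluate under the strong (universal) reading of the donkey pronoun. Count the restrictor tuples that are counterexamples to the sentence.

"it" takes "a painting" as antecedent — a donkey pronoun bound across the clause boundary.
Strong reading: for every (c,p) with restored(c,p), exhibited(c,p).
Restrictor pairs: (C1,P1) ✓  (C1,P9) ✓  (C2,P4) ✓  (C3,P1) ✓  (C3,P2) ✓  (C3,P3) ✓  (C3,P4) ✓  (C3,P5) ✓  (C3,P8) ✓  (C3,P9) ✓  (C4,P3) ✗  (C4,P4) ✓  (C4,P6) ✓  (C5,P1) ✓
Counterexamples (restrictor pairs failing the scope): 1.

1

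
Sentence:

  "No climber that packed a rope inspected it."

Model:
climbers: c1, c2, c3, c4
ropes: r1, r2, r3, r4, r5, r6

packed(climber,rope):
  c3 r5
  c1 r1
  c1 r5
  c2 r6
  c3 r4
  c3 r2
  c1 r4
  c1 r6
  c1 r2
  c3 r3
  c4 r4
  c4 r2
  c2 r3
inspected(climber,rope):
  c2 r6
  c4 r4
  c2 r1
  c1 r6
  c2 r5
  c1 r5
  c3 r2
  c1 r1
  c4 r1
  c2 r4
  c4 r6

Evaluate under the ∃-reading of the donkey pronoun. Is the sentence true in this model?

"it" takes "a rope" as antecedent — a donkey pronoun bound across the clause boundary.
Truth condition: for no (c,r) with packed(c,r) does inspected(c,r) hold.
Restrictor pairs — does the scope hold? (c1,r1):holds  (c1,r2):fails  (c1,r4):fails  (c1,r5):holds  (c1,r6):holds  (c2,r3):fails  (c2,r6):holds  (c3,r2):holds  (c3,r3):fails  (c3,r4):fails  (c3,r5):fails  (c4,r2):fails  (c4,r4):holds
Scope holds for 6 pair(s), so the sentence is false.

False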